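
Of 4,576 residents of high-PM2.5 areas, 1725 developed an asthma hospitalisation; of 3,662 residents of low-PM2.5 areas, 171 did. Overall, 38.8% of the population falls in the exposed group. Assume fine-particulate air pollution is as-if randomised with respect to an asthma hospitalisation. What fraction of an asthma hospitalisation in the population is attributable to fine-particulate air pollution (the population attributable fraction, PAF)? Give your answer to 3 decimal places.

PAF ≈ 0.733

p₁ = P(outcome | exposed) = 1725/4576 = 0.37697
p₀ = P(outcome | unexposed) = 171/3662 = 0.046696
Overall risk P(Y=1) = π·p₁ + (1−π)·p₀ = 0.388×0.37697 + 0.612×0.046696 = 0.17484.
Under exogeneity, PAF = [P(Y=1) − p₀] / P(Y=1).
PAF = (0.17484 − 0.046696) / 0.17484 ≈ 0.7329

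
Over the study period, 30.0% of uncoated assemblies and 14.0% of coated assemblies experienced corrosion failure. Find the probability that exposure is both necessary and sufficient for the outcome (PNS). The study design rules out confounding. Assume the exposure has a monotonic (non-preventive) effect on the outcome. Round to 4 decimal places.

p₁ = 0.3, p₀ = 0.14.
Under exogeneity and monotonicity, PNS = p₁ − p₀.
PNS = 0.3 − 0.14 = 0.16

PNS ≈ 0.1600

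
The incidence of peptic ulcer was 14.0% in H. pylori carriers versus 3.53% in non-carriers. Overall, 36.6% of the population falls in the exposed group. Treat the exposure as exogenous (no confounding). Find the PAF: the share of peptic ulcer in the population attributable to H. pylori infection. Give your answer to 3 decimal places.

PAF ≈ 0.521

p₁ = 0.14, p₀ = 0.0353.
Overall risk P(Y=1) = π·p₁ + (1−π)·p₀ = 0.366×0.14 + 0.634×0.0353 = 0.07362.
Under exogeneity, PAF = [P(Y=1) − p₀] / P(Y=1).
PAF = (0.07362 − 0.0353) / 0.07362 ≈ 0.5205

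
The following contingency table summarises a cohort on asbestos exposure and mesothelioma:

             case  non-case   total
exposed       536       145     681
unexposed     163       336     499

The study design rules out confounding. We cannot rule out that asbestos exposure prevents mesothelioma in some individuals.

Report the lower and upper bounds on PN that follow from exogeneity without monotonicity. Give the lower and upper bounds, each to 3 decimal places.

p₁ = P(outcome | exposed) = 536/681 = 0.78708
p₀ = P(outcome | unexposed) = 163/499 = 0.32665
Under exogeneity alone the bounds on PN are max{0,(p₁−p₀)/p₁} ≤ PN ≤ min{1,(1−p₀)/p₁}.
  lower = (p₁ − p₀)/p₁ = 0.46042 / 0.78708 ≈ 0.5850
  upper = min{1, (1 − p₀)/p₁} = 0.67335 / 0.78708 ≈ 0.8555

0.585 ≤ PN ≤ 0.856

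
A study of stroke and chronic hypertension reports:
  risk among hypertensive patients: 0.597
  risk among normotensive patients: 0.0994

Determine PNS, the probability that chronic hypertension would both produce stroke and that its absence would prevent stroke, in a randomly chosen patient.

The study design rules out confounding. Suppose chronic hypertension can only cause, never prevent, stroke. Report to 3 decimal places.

Let p₁ = 0.597, p₀ = 0.0994.
Under exogeneity and monotonicity, PNS = p₁ − p₀.
PNS = 0.597 − 0.0994 = 0.4976

PNS ≈ 0.498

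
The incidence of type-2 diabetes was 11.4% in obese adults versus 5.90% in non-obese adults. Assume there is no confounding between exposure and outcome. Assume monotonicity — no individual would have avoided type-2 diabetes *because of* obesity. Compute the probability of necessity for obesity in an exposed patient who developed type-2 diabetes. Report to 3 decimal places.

PN ≈ 0.482

p₁ = 0.114, p₀ = 0.059.
Under exogeneity and monotonicity, PN = (p₁ − p₀) / p₁.
PN = (0.114 − 0.059) / 0.114 = 0.055 / 0.114 ≈ 0.4825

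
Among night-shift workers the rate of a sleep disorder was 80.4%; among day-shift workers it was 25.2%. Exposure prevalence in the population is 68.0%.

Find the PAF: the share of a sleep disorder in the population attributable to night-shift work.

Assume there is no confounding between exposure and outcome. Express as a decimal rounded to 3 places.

PAF ≈ 0.598

p₁ = 0.804, p₀ = 0.252.
Overall risk P(Y=1) = π·p₁ + (1−π)·p₀ = 0.68×0.804 + 0.32×0.252 = 0.62736.
Under exogeneity, PAF = [P(Y=1) − p₀] / P(Y=1).
PAF = (0.62736 − 0.252) / 0.62736 ≈ 0.5983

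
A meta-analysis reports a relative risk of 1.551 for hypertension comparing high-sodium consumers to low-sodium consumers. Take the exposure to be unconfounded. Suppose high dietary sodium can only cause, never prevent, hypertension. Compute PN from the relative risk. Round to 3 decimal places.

Under exogeneity and monotonicity, PN = (RR − 1) / RR = 1 − 1/RR.
PN = (1.551 − 1) / 1.551 = 0.551 / 1.551 ≈ 0.3553

PN ≈ 0.355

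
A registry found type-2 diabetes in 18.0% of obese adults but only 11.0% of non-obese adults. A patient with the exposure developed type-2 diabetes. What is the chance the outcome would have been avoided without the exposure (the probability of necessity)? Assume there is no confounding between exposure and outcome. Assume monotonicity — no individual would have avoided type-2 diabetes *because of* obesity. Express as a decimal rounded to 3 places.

PN ≈ 0.389

p₁ = 0.18, p₀ = 0.11.
Under exogeneity and monotonicity, PN = (p₁ − p₀) / p₁.
PN = (0.18 − 0.11) / 0.18 = 0.07 / 0.18 ≈ 0.3889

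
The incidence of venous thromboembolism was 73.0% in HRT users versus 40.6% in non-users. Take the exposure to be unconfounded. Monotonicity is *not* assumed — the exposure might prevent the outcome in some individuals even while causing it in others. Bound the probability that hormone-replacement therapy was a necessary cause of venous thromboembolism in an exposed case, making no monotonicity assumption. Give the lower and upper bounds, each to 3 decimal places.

0.444 ≤ PN ≤ 0.814

p₁ = 0.73, p₀ = 0.406.
Under exogeneity alone the bounds on PN are max{0,(p₁−p₀)/p₁} ≤ PN ≤ min{1,(1−p₀)/p₁}.
  lower = (p₁ − p₀)/p₁ = 0.324 / 0.73 ≈ 0.4438
  upper = min{1, (1 − p₀)/p₁} = 0.594 / 0.73 ≈ 0.8137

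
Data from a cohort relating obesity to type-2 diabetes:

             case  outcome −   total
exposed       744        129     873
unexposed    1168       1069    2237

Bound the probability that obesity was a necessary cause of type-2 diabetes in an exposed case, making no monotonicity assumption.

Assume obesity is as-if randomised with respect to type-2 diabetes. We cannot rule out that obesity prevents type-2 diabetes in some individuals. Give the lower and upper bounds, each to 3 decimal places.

p₁ = P(outcome | exposed) = 744/873 = 0.85223
p₀ = P(outcome | unexposed) = 1168/2237 = 0.52213
Under exogeneity alone the bounds on PN are max{0,(p₁−p₀)/p₁} ≤ PN ≤ min{1,(1−p₀)/p₁}.
  lower = (p₁ − p₀)/p₁ = 0.33011 / 0.85223 ≈ 0.3873
  upper = min{1, (1 − p₀)/p₁} = 0.47787 / 0.85223 ≈ 0.5607

0.387 ≤ PN ≤ 0.561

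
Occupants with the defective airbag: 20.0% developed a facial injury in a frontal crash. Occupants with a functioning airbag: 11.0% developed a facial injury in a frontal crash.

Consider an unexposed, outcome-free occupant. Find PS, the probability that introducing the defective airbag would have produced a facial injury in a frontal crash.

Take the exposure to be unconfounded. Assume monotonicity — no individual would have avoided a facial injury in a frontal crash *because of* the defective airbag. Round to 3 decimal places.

p₁ = 0.2, p₀ = 0.11.
Under exogeneity and monotonicity, PS = (p₁ − p₀) / (1 − p₀).
PS = (0.2 − 0.11) / (1 − 0.11) = 0.09 / 0.89 ≈ 0.1011

PS ≈ 0.101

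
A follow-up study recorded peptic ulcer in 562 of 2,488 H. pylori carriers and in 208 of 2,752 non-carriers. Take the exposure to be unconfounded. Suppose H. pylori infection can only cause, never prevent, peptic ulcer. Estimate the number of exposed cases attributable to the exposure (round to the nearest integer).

about 374 cases

p₁ = P(outcome | exposed) = 562/2488 = 0.22588
p₀ = P(outcome | unexposed) = 208/2752 = 0.075581
PN = (p₁ − p₀)/p₁ = (0.22588 − 0.075581) / 0.22588 ≈ 0.66540.
Attributable cases ≈ PN × (exposed cases) = 0.66540 × 562 ≈ 373.95.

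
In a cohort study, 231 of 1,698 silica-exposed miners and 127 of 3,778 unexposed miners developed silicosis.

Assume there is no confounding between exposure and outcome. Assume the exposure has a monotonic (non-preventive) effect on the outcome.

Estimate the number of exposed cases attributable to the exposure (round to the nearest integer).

p₁ = P(outcome | exposed) = 231/1698 = 0.13604
p₀ = P(outcome | unexposed) = 127/3778 = 0.033616
PN = (p₁ − p₀)/p₁ = (0.13604 − 0.033616) / 0.13604 ≈ 0.75290.
Attributable cases ≈ PN × (exposed cases) = 0.75290 × 231 ≈ 173.92.

about 174 cases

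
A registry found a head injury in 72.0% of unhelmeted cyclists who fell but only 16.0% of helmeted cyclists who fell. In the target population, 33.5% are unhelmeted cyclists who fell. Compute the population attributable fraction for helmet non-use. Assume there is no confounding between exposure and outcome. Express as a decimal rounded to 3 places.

PAF ≈ 0.540

p₁ = 0.72, p₀ = 0.16.
Overall risk P(Y=1) = π·p₁ + (1−π)·p₀ = 0.335×0.72 + 0.665×0.16 = 0.3476.
Under exogeneity, PAF = [P(Y=1) − p₀] / P(Y=1).
PAF = (0.3476 − 0.16) / 0.3476 ≈ 0.5397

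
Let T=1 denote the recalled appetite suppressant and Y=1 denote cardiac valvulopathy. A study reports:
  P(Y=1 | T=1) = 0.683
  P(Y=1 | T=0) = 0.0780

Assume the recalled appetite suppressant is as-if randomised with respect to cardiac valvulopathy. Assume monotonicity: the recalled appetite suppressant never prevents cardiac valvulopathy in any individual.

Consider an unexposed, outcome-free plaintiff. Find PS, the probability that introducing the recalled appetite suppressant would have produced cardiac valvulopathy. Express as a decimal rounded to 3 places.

PS ≈ 0.656

Let p₁ = 0.683, p₀ = 0.078.
Under exogeneity and monotonicity, PS = (p₁ − p₀) / (1 − p₀).
PS = (0.683 − 0.078) / (1 − 0.078) = 0.605 / 0.922 ≈ 0.6562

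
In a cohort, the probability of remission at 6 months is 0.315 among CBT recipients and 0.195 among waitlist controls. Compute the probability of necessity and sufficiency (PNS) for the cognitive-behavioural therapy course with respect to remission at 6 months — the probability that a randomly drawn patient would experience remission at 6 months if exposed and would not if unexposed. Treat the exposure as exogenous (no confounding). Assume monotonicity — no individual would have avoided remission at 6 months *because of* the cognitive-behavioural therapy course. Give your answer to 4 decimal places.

PNS ≈ 0.1200

Let p₁ = 0.315, p₀ = 0.195.
Under exogeneity and monotonicity, PNS = p₁ − p₀.
PNS = 0.315 − 0.195 = 0.12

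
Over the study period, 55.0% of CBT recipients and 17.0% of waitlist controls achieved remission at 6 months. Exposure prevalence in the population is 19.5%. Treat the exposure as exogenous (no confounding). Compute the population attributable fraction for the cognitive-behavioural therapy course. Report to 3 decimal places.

p₁ = 0.55, p₀ = 0.17.
Overall risk P(Y=1) = π·p₁ + (1−π)·p₀ = 0.195×0.55 + 0.805×0.17 = 0.2441.
Under exogeneity, PAF = [P(Y=1) − p₀] / P(Y=1).
PAF = (0.2441 − 0.17) / 0.2441 ≈ 0.3036

PAF ≈ 0.304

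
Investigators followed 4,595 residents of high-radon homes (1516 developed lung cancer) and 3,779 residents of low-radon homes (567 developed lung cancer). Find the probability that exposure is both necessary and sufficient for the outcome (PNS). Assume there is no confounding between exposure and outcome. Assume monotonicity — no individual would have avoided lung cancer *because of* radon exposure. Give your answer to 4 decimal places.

PNS ≈ 0.1799

p₁ = P(outcome | exposed) = 1516/4595 = 0.32992
p₀ = P(outcome | unexposed) = 567/3779 = 0.15004
Under exogeneity and monotonicity, PNS = p₁ − p₀.
PNS = 0.32992 − 0.15004 = 0.17988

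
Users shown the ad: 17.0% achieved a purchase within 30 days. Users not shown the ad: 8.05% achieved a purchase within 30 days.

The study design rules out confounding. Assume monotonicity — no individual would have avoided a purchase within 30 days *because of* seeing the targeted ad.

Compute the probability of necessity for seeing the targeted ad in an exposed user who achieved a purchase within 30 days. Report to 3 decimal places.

PN ≈ 0.526

p₁ = 0.17, p₀ = 0.0805.
Under exogeneity and monotonicity, PN = (p₁ − p₀) / p₁.
PN = (0.17 − 0.0805) / 0.17 = 0.0895 / 0.17 ≈ 0.5265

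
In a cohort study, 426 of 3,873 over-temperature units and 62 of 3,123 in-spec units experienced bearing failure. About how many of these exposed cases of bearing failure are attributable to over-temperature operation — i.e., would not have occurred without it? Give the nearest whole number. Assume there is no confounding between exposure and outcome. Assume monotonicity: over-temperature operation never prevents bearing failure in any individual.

p₁ = P(outcome | exposed) = 426/3873 = 0.10999
p₀ = P(outcome | unexposed) = 62/3123 = 0.019853
PN = (p₁ − p₀)/p₁ = (0.10999 − 0.019853) / 0.10999 ≈ 0.81951.
Attributable cases ≈ PN × (exposed cases) = 0.81951 × 426 ≈ 349.11.

about 349 cases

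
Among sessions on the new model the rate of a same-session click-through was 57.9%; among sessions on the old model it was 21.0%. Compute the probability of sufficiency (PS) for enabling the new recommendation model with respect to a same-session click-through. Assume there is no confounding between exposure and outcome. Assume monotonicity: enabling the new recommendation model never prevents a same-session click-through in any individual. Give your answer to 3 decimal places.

p₁ = 0.579, p₀ = 0.21.
Under exogeneity and monotonicity, PS = (p₁ − p₀) / (1 − p₀).
PS = (0.579 − 0.21) / (1 − 0.21) = 0.369 / 0.79 ≈ 0.4671

PS ≈ 0.467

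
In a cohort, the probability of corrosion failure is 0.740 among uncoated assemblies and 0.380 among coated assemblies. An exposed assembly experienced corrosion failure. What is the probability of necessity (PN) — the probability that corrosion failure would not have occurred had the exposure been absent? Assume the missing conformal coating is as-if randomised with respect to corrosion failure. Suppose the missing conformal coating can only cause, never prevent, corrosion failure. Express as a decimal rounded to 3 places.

PN ≈ 0.486

Let p₁ = 0.74, p₀ = 0.38.
Under exogeneity and monotonicity, PN = (p₁ − p₀) / p₁.
PN = (0.74 − 0.38) / 0.74 = 0.36 / 0.74 ≈ 0.4865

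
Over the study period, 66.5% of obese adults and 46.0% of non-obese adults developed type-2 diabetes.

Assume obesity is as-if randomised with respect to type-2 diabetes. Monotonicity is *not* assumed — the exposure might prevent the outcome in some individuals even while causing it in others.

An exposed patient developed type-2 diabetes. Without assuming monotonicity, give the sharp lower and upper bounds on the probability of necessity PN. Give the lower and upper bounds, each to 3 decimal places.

0.308 ≤ PN ≤ 0.812

p₁ = 0.665, p₀ = 0.46.
Under exogeneity alone the bounds on PN are max{0,(p₁−p₀)/p₁} ≤ PN ≤ min{1,(1−p₀)/p₁}.
  lower = (p₁ − p₀)/p₁ = 0.205 / 0.665 ≈ 0.3083
  upper = min{1, (1 − p₀)/p₁} = 0.54 / 0.665 ≈ 0.8120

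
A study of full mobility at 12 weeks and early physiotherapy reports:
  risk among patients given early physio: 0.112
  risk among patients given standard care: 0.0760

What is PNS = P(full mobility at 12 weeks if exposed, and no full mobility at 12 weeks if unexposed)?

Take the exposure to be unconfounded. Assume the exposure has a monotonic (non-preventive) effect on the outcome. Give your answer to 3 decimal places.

Let p₁ = 0.112, p₀ = 0.076.
Under exogeneity and monotonicity, PNS = p₁ − p₀.
PNS = 0.112 − 0.076 = 0.036

PNS ≈ 0.036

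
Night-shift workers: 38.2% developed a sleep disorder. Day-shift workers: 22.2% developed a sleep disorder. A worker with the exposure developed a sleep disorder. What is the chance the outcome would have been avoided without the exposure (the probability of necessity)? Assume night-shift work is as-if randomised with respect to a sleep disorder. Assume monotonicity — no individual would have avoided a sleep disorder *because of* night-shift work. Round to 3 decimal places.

p₁ = 0.382, p₀ = 0.222.
Under exogeneity and monotonicity, PN = (p₁ − p₀) / p₁.
PN = (0.382 − 0.222) / 0.382 = 0.16 / 0.382 ≈ 0.4188

PN ≈ 0.419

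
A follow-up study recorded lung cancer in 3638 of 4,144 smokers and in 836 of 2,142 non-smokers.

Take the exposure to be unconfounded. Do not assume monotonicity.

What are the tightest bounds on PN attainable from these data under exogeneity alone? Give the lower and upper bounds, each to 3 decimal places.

p₁ = P(outcome | exposed) = 3638/4144 = 0.8779
p₀ = P(outcome | unexposed) = 836/2142 = 0.39029
Under exogeneity alone the bounds on PN are max{0,(p₁−p₀)/p₁} ≤ PN ≤ min{1,(1−p₀)/p₁}.
  lower = (p₁ − p₀)/p₁ = 0.48761 / 0.8779 ≈ 0.5554
  upper = min{1, (1 − p₀)/p₁} = 0.60971 / 0.8779 ≈ 0.6945

0.555 ≤ PN ≤ 0.695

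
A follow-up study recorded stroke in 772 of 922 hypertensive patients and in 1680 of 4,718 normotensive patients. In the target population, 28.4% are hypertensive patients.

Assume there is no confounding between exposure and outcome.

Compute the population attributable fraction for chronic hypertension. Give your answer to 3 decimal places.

p₁ = P(outcome | exposed) = 772/922 = 0.83731
p₀ = P(outcome | unexposed) = 1680/4718 = 0.35608
Overall risk P(Y=1) = π·p₁ + (1−π)·p₀ = 0.284×0.83731 + 0.716×0.35608 = 0.49275.
Under exogeneity, PAF = [P(Y=1) − p₀] / P(Y=1).
PAF = (0.49275 − 0.35608) / 0.49275 ≈ 0.2774

PAF ≈ 0.277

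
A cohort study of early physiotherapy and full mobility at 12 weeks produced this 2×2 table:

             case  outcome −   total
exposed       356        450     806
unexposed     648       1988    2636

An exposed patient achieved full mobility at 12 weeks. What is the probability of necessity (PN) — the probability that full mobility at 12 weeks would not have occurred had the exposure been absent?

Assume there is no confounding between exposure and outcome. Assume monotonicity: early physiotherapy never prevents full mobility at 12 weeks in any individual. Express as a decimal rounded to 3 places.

p₁ = P(outcome | exposed) = 356/806 = 0.44169
p₀ = P(outcome | unexposed) = 648/2636 = 0.24583
Under exogeneity and monotonicity, PN = (p₁ − p₀)/p₁.
PN = (0.44169 − 0.24583) / 0.44169 ≈ 0.4434

PN ≈ 0.443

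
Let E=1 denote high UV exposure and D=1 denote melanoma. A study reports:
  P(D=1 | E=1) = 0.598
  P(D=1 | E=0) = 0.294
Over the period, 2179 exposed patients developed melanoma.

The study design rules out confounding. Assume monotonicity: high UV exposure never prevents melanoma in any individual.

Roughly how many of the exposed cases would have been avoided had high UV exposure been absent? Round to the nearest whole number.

about 1108 cases

Let p₁ = 0.598, p₀ = 0.294.
PN = (p₁ − p₀)/p₁ = (0.598 − 0.294) / 0.598 ≈ 0.50836.
Attributable cases ≈ PN × (exposed cases) = 0.50836 × 2179 ≈ 1107.72.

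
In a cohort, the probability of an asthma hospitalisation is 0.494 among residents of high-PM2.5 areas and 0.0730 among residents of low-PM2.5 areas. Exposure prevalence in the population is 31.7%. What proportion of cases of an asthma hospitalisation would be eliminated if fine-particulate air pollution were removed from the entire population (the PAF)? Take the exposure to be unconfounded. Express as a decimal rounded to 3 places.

Let p₁ = 0.494, p₀ = 0.073.
Overall risk P(Y=1) = π·p₁ + (1−π)·p₀ = 0.317×0.494 + 0.683×0.073 = 0.20646.
Under exogeneity, PAF = [P(Y=1) − p₀] / P(Y=1).
PAF = (0.20646 − 0.073) / 0.20646 ≈ 0.6464

PAF ≈ 0.646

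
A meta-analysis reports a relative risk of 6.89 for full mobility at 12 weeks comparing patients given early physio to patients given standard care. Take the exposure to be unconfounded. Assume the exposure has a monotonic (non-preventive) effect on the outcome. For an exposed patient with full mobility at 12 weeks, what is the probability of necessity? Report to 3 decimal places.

Under exogeneity and monotonicity, PN = (RR − 1) / RR = 1 − 1/RR.
PN = (6.89 − 1) / 6.89 = 5.89 / 6.89 ≈ 0.8549

PN ≈ 0.855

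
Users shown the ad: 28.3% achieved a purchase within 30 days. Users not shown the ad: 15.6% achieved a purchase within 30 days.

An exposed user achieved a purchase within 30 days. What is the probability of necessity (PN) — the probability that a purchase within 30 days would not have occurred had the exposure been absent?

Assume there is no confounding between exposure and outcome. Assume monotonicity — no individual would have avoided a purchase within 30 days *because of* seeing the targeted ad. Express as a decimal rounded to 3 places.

PN ≈ 0.449

p₁ = 0.283, p₀ = 0.156.
Under exogeneity and monotonicity, PN = (p₁ − p₀) / p₁.
PN = (0.283 − 0.156) / 0.283 = 0.127 / 0.283 ≈ 0.4488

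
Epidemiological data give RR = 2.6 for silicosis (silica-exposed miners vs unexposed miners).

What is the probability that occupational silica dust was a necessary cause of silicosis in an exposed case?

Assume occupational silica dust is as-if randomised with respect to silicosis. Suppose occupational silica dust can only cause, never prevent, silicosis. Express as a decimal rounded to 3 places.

PN ≈ 0.615

Under exogeneity and monotonicity, PN = (RR − 1) / RR = 1 − 1/RR.
PN = (2.6 − 1) / 2.6 = 1.6 / 2.6 ≈ 0.6154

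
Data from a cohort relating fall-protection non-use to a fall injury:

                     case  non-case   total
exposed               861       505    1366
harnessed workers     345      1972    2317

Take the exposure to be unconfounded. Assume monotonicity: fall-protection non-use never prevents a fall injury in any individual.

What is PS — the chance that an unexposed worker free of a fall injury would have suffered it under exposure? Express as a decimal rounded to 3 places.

p₁ = P(outcome | exposed) = 861/1366 = 0.63031
p₀ = P(outcome | unexposed) = 345/2317 = 0.1489
Under exogeneity and monotonicity, PS = (p₁ − p₀) / (1 − p₀).
PS = (0.63031 − 0.1489) / (1 − 0.1489) = 0.48141 / 0.8511 ≈ 0.5656

PS ≈ 0.566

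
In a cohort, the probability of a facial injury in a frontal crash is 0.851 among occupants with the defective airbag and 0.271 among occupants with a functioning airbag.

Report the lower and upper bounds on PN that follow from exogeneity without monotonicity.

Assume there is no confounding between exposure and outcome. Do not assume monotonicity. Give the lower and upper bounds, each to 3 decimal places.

0.682 ≤ PN ≤ 0.857

Let p₁ = 0.851, p₀ = 0.271.
Under exogeneity alone the bounds on PN are max{0,(p₁−p₀)/p₁} ≤ PN ≤ min{1,(1−p₀)/p₁}.
  lower = (p₁ − p₀)/p₁ = 0.58 / 0.851 ≈ 0.6816
  upper = min{1, (1 − p₀)/p₁} = 0.729 / 0.851 ≈ 0.8566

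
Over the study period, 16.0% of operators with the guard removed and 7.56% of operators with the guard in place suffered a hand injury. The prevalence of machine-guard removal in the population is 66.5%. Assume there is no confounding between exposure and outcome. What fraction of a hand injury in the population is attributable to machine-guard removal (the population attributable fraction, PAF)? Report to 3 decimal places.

p₁ = 0.16, p₀ = 0.0756.
Overall risk P(Y=1) = π·p₁ + (1−π)·p₀ = 0.665×0.16 + 0.335×0.0756 = 0.13173.
Under exogeneity, PAF = [P(Y=1) − p₀] / P(Y=1).
PAF = (0.13173 − 0.0756) / 0.13173 ≈ 0.4261

PAF ≈ 0.426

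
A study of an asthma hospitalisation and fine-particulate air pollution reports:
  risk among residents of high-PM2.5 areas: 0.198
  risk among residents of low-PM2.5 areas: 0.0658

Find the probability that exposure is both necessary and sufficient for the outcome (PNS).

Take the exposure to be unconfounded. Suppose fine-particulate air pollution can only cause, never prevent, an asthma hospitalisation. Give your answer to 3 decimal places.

PNS ≈ 0.132

Let p₁ = 0.198, p₀ = 0.0658.
Under exogeneity and monotonicity, PNS = p₁ − p₀.
PNS = 0.198 − 0.0658 = 0.1322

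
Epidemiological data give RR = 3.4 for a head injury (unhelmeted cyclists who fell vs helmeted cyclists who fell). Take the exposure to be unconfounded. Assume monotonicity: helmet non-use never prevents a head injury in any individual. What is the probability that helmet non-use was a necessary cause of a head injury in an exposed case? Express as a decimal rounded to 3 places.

PN ≈ 0.706

Under exogeneity and monotonicity, PN = (RR − 1) / RR = 1 − 1/RR.
PN = (3.4 − 1) / 3.4 = 2.4 / 3.4 ≈ 0.7059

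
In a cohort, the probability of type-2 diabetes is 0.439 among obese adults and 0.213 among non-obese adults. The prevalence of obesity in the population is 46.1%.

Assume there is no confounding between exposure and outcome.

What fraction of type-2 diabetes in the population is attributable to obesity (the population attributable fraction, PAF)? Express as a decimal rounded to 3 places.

Let p₁ = 0.439, p₀ = 0.213.
Overall risk P(Y=1) = π·p₁ + (1−π)·p₀ = 0.461×0.439 + 0.539×0.213 = 0.31719.
Under exogeneity, PAF = [P(Y=1) − p₀] / P(Y=1).
PAF = (0.31719 − 0.213) / 0.31719 ≈ 0.3285

PAF ≈ 0.328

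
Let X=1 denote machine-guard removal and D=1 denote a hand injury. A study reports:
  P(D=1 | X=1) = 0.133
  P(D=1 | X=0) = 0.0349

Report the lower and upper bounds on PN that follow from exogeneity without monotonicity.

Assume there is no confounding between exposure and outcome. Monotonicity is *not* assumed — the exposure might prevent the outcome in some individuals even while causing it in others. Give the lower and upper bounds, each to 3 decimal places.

0.738 ≤ PN ≤ 1.000

Let p₁ = 0.133, p₀ = 0.0349.
Under exogeneity alone the bounds on PN are max{0,(p₁−p₀)/p₁} ≤ PN ≤ min{1,(1−p₀)/p₁}.
  lower = (p₁ − p₀)/p₁ = 0.0981 / 0.133 ≈ 0.7376
  upper = min{1, (1 − p₀)/p₁} = 0.9651 / 0.133 ≈ 7.2564 → capped at 1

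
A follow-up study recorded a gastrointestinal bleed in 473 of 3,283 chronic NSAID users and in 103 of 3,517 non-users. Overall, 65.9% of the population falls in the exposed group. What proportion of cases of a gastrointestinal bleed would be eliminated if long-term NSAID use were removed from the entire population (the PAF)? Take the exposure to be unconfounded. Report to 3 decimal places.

PAF ≈ 0.721

p₁ = P(outcome | exposed) = 473/3283 = 0.14408
p₀ = P(outcome | unexposed) = 103/3517 = 0.029286
Overall risk P(Y=1) = π·p₁ + (1−π)·p₀ = 0.659×0.14408 + 0.341×0.029286 = 0.10493.
Under exogeneity, PAF = [P(Y=1) − p₀] / P(Y=1).
PAF = (0.10493 − 0.029286) / 0.10493 ≈ 0.7209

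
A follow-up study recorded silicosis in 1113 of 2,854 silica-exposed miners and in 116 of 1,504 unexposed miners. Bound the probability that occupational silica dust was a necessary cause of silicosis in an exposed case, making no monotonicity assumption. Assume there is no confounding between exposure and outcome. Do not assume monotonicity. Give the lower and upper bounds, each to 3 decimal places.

0.802 ≤ PN ≤ 1.000

p₁ = P(outcome | exposed) = 1113/2854 = 0.38998
p₀ = P(outcome | unexposed) = 116/1504 = 0.077128
Under exogeneity alone the bounds on PN are max{0,(p₁−p₀)/p₁} ≤ PN ≤ min{1,(1−p₀)/p₁}.
  lower = (p₁ − p₀)/p₁ = 0.31285 / 0.38998 ≈ 0.8022
  upper = min{1, (1 − p₀)/p₁} = 0.92287 / 0.38998 ≈ 2.3665 → capped at 1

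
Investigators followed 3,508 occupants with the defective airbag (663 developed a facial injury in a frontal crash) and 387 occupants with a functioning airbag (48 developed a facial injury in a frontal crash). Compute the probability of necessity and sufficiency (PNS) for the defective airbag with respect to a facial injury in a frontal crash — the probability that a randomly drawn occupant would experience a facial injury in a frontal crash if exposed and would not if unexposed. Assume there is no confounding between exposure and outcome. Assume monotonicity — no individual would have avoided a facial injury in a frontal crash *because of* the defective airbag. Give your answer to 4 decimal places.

PNS ≈ 0.0650

p₁ = P(outcome | exposed) = 663/3508 = 0.189
p₀ = P(outcome | unexposed) = 48/387 = 0.12403
Under exogeneity and monotonicity, PNS = p₁ − p₀.
PNS = 0.189 − 0.12403 = 0.064966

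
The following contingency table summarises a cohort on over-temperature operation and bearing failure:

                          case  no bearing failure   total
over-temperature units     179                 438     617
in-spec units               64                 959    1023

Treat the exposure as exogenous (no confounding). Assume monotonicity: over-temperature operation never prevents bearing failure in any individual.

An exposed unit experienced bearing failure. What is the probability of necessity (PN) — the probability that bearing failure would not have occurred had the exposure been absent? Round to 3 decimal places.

p₁ = P(outcome | exposed) = 179/617 = 0.29011
p₀ = P(outcome | unexposed) = 64/1023 = 0.062561
Under exogeneity and monotonicity, PN = (p₁ − p₀)/p₁.
PN = (0.29011 − 0.062561) / 0.29011 ≈ 0.7844

PN ≈ 0.784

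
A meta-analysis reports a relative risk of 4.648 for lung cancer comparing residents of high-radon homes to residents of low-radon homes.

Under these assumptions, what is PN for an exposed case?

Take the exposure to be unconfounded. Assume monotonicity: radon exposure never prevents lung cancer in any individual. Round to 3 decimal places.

Under exogeneity and monotonicity, PN = (RR − 1) / RR = 1 − 1/RR.
PN = (4.648 − 1) / 4.648 = 3.648 / 4.648 ≈ 0.7849

PN ≈ 0.785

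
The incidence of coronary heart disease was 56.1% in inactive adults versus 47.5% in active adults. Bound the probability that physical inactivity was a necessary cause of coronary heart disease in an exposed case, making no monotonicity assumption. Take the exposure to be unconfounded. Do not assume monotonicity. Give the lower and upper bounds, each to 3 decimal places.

0.153 ≤ PN ≤ 0.936

p₁ = 0.561, p₀ = 0.475.
Under exogeneity alone the bounds on PN are max{0,(p₁−p₀)/p₁} ≤ PN ≤ min{1,(1−p₀)/p₁}.
  lower = (p₁ − p₀)/p₁ = 0.086 / 0.561 ≈ 0.1533
  upper = min{1, (1 − p₀)/p₁} = 0.525 / 0.561 ≈ 0.9358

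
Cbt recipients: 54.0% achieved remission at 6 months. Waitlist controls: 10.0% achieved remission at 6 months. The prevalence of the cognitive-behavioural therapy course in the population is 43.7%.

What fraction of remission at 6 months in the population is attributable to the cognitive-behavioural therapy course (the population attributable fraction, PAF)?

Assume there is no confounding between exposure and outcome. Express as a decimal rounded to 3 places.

p₁ = 0.54, p₀ = 0.1.
Overall risk P(Y=1) = π·p₁ + (1−π)·p₀ = 0.437×0.54 + 0.563×0.1 = 0.29228.
Under exogeneity, PAF = [P(Y=1) − p₀] / P(Y=1).
PAF = (0.29228 − 0.1) / 0.29228 ≈ 0.6579

PAF ≈ 0.658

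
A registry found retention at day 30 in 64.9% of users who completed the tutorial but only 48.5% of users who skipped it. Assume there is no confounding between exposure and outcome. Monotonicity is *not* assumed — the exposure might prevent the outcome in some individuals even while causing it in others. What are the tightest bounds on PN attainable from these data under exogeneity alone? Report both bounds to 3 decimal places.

0.253 ≤ PN ≤ 0.794

p₁ = 0.649, p₀ = 0.485.
Under exogeneity alone the bounds on PN are max{0,(p₁−p₀)/p₁} ≤ PN ≤ min{1,(1−p₀)/p₁}.
  lower = (p₁ − p₀)/p₁ = 0.164 / 0.649 ≈ 0.2527
  upper = min{1, (1 − p₀)/p₁} = 0.515 / 0.649 ≈ 0.7935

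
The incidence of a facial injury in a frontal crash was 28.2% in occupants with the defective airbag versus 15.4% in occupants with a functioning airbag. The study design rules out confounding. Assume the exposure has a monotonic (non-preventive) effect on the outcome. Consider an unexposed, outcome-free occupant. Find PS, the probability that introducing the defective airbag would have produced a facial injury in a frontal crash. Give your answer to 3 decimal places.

p₁ = 0.282, p₀ = 0.154.
Under exogeneity and monotonicity, PS = (p₁ − p₀) / (1 − p₀).
PS = (0.282 − 0.154) / (1 − 0.154) = 0.128 / 0.846 ≈ 0.1513

PS ≈ 0.151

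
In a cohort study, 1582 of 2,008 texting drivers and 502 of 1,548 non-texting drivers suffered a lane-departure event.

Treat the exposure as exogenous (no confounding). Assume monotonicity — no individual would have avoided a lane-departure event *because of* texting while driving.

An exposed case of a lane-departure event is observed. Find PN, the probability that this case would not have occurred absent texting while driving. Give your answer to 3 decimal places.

p₁ = P(outcome | exposed) = 1582/2008 = 0.78785
p₀ = P(outcome | unexposed) = 502/1548 = 0.32429
Under exogeneity and monotonicity, PN = (p₁ − p₀) / p₁.
PN = (0.78785 − 0.32429) / 0.78785 = 0.46356 / 0.78785 ≈ 0.5884

PN ≈ 0.588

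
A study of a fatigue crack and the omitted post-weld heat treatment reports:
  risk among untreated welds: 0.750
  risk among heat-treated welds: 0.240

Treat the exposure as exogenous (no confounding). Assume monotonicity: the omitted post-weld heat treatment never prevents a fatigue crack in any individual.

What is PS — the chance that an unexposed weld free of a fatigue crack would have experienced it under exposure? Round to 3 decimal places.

PS ≈ 0.671

Let p₁ = 0.75, p₀ = 0.24.
Under exogeneity and monotonicity, PS = (p₁ − p₀) / (1 − p₀).
PS = (0.75 − 0.24) / (1 − 0.24) = 0.51 / 0.76 ≈ 0.6711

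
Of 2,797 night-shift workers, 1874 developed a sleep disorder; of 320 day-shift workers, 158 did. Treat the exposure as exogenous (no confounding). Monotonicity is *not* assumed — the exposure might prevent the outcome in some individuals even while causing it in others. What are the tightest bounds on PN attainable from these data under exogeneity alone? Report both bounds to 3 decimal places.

0.263 ≤ PN ≤ 0.756

p₁ = P(outcome | exposed) = 1874/2797 = 0.67
p₀ = P(outcome | unexposed) = 158/320 = 0.49375
Under exogeneity alone the bounds on PN are max{0,(p₁−p₀)/p₁} ≤ PN ≤ min{1,(1−p₀)/p₁}.
  lower = (p₁ − p₀)/p₁ = 0.17625 / 0.67 ≈ 0.2631
  upper = min{1, (1 − p₀)/p₁} = 0.50625 / 0.67 ≈ 0.7556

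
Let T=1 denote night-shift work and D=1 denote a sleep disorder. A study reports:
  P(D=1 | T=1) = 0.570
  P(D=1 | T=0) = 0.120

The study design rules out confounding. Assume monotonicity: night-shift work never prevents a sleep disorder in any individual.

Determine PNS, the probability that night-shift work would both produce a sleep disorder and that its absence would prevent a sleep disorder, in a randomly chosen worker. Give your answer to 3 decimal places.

Let p₁ = 0.57, p₀ = 0.12.
Under exogeneity and monotonicity, PNS = p₁ − p₀.
PNS = 0.57 − 0.12 = 0.45

PNS ≈ 0.450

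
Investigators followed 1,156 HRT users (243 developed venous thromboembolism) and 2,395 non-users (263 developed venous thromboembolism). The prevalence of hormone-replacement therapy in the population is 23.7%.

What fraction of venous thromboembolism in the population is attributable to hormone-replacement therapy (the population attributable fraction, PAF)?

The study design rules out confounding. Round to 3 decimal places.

PAF ≈ 0.178

p₁ = P(outcome | exposed) = 243/1156 = 0.21021
p₀ = P(outcome | unexposed) = 263/2395 = 0.10981
Overall risk P(Y=1) = π·p₁ + (1−π)·p₀ = 0.237×0.21021 + 0.763×0.10981 = 0.13361.
Under exogeneity, PAF = [P(Y=1) − p₀] / P(Y=1).
PAF = (0.13361 − 0.10981) / 0.13361 ≈ 0.1781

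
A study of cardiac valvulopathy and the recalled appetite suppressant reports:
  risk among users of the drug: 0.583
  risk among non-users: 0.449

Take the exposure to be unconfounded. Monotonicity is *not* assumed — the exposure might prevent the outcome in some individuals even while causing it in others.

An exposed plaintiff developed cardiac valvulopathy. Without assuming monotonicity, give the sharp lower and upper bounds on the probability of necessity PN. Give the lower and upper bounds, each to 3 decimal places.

0.230 ≤ PN ≤ 0.945

Let p₁ = 0.583, p₀ = 0.449.
Under exogeneity alone the bounds on PN are max{0,(p₁−p₀)/p₁} ≤ PN ≤ min{1,(1−p₀)/p₁}.
  lower = (p₁ − p₀)/p₁ = 0.134 / 0.583 ≈ 0.2298
  upper = min{1, (1 − p₀)/p₁} = 0.551 / 0.583 ≈ 0.9451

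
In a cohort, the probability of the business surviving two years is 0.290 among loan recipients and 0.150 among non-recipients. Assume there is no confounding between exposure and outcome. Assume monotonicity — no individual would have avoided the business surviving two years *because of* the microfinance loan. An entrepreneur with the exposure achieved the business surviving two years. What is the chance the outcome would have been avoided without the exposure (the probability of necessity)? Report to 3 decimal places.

PN ≈ 0.483

Let p₁ = 0.29, p₀ = 0.15.
Under exogeneity and monotonicity, PN = (p₁ − p₀) / p₁.
PN = (0.29 − 0.15) / 0.29 = 0.14 / 0.29 ≈ 0.4828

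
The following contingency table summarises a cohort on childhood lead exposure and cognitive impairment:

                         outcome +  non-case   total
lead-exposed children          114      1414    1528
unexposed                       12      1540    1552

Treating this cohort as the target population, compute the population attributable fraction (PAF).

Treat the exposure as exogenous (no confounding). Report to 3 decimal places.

PAF ≈ 0.811

p₁ = P(outcome | exposed) = 114/1528 = 0.074607
p₀ = P(outcome | unexposed) = 12/1552 = 0.007732
Exposure prevalence π = 1528/3080 = 0.4961; overall risk P(Y=1) = 0.040909.
Under exogeneity, PAF = [P(Y=1) − p₀]/P(Y=1).
PAF = (0.040909 − 0.007732) / 0.040909 ≈ 0.8110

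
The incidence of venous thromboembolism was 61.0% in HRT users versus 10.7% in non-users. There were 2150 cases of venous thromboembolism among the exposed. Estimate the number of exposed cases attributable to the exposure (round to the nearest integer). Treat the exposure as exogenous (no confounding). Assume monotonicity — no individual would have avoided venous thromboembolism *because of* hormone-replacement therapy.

about 1773 cases

p₁ = 0.61, p₀ = 0.107.
PN = (p₁ − p₀)/p₁ = (0.61 − 0.107) / 0.61 ≈ 0.82459.
Attributable cases ≈ PN × (exposed cases) = 0.82459 × 2150 ≈ 1772.87.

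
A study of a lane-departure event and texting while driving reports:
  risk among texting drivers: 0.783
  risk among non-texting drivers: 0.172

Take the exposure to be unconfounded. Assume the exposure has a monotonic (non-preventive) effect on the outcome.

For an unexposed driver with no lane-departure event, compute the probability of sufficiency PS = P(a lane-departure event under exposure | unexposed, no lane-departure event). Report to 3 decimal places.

Let p₁ = 0.783, p₀ = 0.172.
Under exogeneity and monotonicity, PS = (p₁ − p₀) / (1 − p₀).
PS = (0.783 − 0.172) / (1 − 0.172) = 0.611 / 0.828 ≈ 0.7379

PS ≈ 0.738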